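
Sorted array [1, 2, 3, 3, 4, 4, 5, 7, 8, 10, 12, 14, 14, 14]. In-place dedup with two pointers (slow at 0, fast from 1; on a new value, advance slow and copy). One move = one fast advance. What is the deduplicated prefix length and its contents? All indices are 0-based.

length 10; prefix = [1, 2, 3, 4, 5, 7, 8, 10, 12, 14]

slow=0 fast=1: a[fast]=2≠a[slow]=1 write a[1]=2, slow++,fast++
slow=1 fast=2: a[fast]=3≠a[slow]=2 write a[2]=3, slow++,fast++
slow=2 fast=3: a[fast]=3=a[slow] dup, fast++
slow=2 fast=4: a[fast]=4≠a[slow]=3 write a[3]=4, slow++,fast++
slow=3 fast=5: a[fast]=4=a[slow] dup, fast++
slow=3 fast=6: a[fast]=5≠a[slow]=4 write a[4]=5, slow++,fast++
slow=4 fast=7: a[fast]=7≠a[slow]=5 write a[5]=7, slow++,fast++
slow=5 fast=8: a[fast]=8≠a[slow]=7 write a[6]=8, slow++,fast++
slow=6 fast=9: a[fast]=10≠a[slow]=8 write a[7]=10, slow++,fast++
slow=7 fast=10: a[fast]=12≠a[slow]=10 write a[8]=12, slow++,fast++
slow=8 fast=11: a[fast]=14≠a[slow]=12 write a[9]=14, slow++,fast++
slow=9 fast=12: a[fast]=14=a[slow] dup, fast++
slow=9 fast=13: a[fast]=14=a[slow] dup, fast++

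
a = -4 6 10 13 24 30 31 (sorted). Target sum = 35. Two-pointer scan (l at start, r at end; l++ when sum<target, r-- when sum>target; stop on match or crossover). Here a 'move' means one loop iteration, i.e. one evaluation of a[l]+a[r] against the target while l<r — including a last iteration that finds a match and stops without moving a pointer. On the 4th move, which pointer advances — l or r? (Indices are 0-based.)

l

[0,6] -4+31=27 <35 → l++
[1,6] 6+31=37 >35 → r--
[1,5] 6+30=36 >35 → r--
[1,4] 6+24=30 <35 → l++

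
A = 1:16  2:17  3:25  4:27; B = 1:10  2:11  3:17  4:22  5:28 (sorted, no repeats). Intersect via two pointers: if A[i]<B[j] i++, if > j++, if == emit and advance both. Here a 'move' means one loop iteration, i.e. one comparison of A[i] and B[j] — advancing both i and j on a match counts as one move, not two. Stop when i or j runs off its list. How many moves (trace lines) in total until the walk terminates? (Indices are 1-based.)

7 moves

i=1 j=1: 16>10, j++
i=1 j=2: 16>11, j++
i=1 j=3: 16<17, i++
i=2 j=3: 17==17 emit, i++,j++
i=3 j=4: 25>22, j++
i=3 j=5: 25<28, i++
i=4 j=5: 27<28, i++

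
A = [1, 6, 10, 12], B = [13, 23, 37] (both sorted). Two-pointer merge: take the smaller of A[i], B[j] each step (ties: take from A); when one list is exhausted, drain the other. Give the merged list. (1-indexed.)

i=1 j=1: A[i]=1<=B[j]=13 take 1, i++
i=2 j=1: A[i]=6<=B[j]=13 take 6, i++
i=3 j=1: A[i]=10<=B[j]=13 take 10, i++
i=4 j=1: A[i]=12<=B[j]=13 take 12, i++
i=5 j=1: A done, take B[j]=13, j++
i=5 j=2: A done, take B[j]=23, j++
i=5 j=3: A done, take B[j]=37, j++

[1, 6, 10, 12, 13, 23, 37]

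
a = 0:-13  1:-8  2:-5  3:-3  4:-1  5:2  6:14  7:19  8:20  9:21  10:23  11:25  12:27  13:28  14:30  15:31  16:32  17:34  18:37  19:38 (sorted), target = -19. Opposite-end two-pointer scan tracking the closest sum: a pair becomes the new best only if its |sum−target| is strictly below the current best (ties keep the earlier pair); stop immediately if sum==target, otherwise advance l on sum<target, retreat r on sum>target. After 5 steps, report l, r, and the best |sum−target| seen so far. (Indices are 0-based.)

l=0 r=19: -13+38=25 d=44 *, r--
l=0 r=18: -13+37=24 d=43 *, r--
l=0 r=17: -13+34=21 d=40 *, r--
l=0 r=16: -13+32=19 d=38 *, r--
l=0 r=15: -13+31=18 d=37 *, r--

l=0, r=14, best |Δ|=37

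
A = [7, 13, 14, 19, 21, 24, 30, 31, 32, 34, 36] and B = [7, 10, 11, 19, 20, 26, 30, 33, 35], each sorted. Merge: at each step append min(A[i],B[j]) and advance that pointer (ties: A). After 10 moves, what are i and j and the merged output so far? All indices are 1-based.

i=1 j=1: A[i]=7<=B[j]=7 take 7, i++
i=2 j=1: A[i]=13>B[j]=7 take 7, j++
i=2 j=2: A[i]=13>B[j]=10 take 10, j++
i=2 j=3: A[i]=13>B[j]=11 take 11, j++
i=2 j=4: A[i]=13<=B[j]=19 take 13, i++
i=3 j=4: A[i]=14<=B[j]=19 take 14, i++
i=4 j=4: A[i]=19<=B[j]=19 take 19, i++
i=5 j=4: A[i]=21>B[j]=19 take 19, j++
i=5 j=5: A[i]=21>B[j]=20 take 20, j++
i=5 j=6: A[i]=21<=B[j]=26 take 21, i++

i=6, j=6, merged so far=[7, 7, 10, 11, 13, 14, 19, 19, 20, 21]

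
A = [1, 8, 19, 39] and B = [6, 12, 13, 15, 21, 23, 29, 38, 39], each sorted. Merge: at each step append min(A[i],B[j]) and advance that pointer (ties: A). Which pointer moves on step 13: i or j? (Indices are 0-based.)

[i=0,j=0] A[i]=1<=B[j]=6 take 1 → i++
[i=1,j=0] A[i]=8>B[j]=6 take 6 → j++
[i=1,j=1] A[i]=8<=B[j]=12 take 8 → i++
[i=2,j=1] A[i]=19>B[j]=12 take 12 → j++
[i=2,j=2] A[i]=19>B[j]=13 take 13 → j++
[i=2,j=3] A[i]=19>B[j]=15 take 15 → j++
[i=2,j=4] A[i]=19<=B[j]=21 take 19 → i++
[i=3,j=4] A[i]=39>B[j]=21 take 21 → j++
[i=3,j=5] A[i]=39>B[j]=23 take 23 → j++
[i=3,j=6] A[i]=39>B[j]=29 take 29 → j++
[i=3,j=7] A[i]=39>B[j]=38 take 38 → j++
[i=3,j=8] A[i]=39<=B[j]=39 take 39 → i++
[i=4,j=8] A done, take B[j]=39 → j++

j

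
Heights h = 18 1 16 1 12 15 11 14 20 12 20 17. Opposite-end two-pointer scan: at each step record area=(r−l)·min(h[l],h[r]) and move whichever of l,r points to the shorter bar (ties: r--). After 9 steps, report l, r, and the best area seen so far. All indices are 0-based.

l=0 r=11: min(18,17)*11=187 best=187 *, r--
l=0 r=10: min(18,20)*10=180 best=187, l++
l=1 r=10: min(1,20)*9=9 best=187, l++
l=2 r=10: min(16,20)*8=128 best=187, l++
l=3 r=10: min(1,20)*7=7 best=187, l++
l=4 r=10: min(12,20)*6=72 best=187, l++
l=5 r=10: min(15,20)*5=75 best=187, l++
l=6 r=10: min(11,20)*4=44 best=187, l++
l=7 r=10: min(14,20)*3=42 best=187, l++

l=8, r=10, best area=187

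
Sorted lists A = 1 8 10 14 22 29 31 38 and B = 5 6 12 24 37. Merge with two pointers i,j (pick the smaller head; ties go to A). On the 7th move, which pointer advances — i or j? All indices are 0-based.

i

[i=0,j=0] A[i]=1<=B[j]=5 take 1 → i++
[i=1,j=0] A[i]=8>B[j]=5 take 5 → j++
[i=1,j=1] A[i]=8>B[j]=6 take 6 → j++
[i=1,j=2] A[i]=8<=B[j]=12 take 8 → i++
[i=2,j=2] A[i]=10<=B[j]=12 take 10 → i++
[i=3,j=2] A[i]=14>B[j]=12 take 12 → j++
[i=3,j=3] A[i]=14<=B[j]=24 take 14 → i++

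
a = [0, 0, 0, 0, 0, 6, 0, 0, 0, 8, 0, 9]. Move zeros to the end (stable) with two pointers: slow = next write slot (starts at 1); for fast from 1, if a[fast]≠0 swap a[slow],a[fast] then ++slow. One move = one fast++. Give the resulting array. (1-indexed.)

[6, 8, 9, 0, 0, 0, 0, 0, 0, 0, 0, 0]

(s=1,f=1) a[fast]=0 → fast++
(s=1,f=2) a[fast]=0 → fast++
(s=1,f=3) a[fast]=0 → fast++
(s=1,f=4) a[fast]=0 → fast++
(s=1,f=5) a[fast]=0 → fast++
(s=1,f=6) a[fast]=6≠0 swap→a[1]=6 → slow++,fast++
(s=2,f=7) a[fast]=0 → fast++
(s=2,f=8) a[fast]=0 → fast++
(s=2,f=9) a[fast]=0 → fast++
(s=2,f=10) a[fast]=8≠0 swap→a[2]=8 → slow++,fast++
(s=3,f=11) a[fast]=0 → fast++
(s=3,f=12) a[fast]=9≠0 swap→a[3]=9 → slow++,fast++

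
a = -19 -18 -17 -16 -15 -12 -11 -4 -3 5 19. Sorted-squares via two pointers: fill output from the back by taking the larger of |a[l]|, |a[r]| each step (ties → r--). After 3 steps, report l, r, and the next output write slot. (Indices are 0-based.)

l=0 r=10: |-19|<=|19| out[10]=361, r--
l=0 r=9: |-19|>|5| out[9]=361, l++
l=1 r=9: |-18|>|5| out[8]=324, l++

l=2, r=9, next write slot=7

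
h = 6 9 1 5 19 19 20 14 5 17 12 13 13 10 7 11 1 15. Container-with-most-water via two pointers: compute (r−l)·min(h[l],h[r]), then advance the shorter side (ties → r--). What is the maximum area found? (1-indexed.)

max area = 195

[1,18] min(6,15)*17=102 best=102 * → l++
[2,18] min(9,15)*16=144 best=144 * → l++
[3,18] min(1,15)*15=15 best=144 → l++
[4,18] min(5,15)*14=70 best=144 → l++
[5,18] min(19,15)*13=195 best=195 * → r--
[5,17] min(19,1)*12=12 best=195 → r--
[5,16] min(19,11)*11=121 best=195 → r--
[5,15] min(19,7)*10=70 best=195 → r--
[5,14] min(19,10)*9=90 best=195 → r--
[5,13] min(19,13)*8=104 best=195 → r--
[5,12] min(19,13)*7=91 best=195 → r--
[5,11] min(19,12)*6=72 best=195 → r--
[5,10] min(19,17)*5=85 best=195 → r--
[5,9] min(19,5)*4=20 best=195 → r--
[5,8] min(19,14)*3=42 best=195 → r--
[5,7] min(19,20)*2=38 best=195 → l++
[6,7] min(19,20)*1=19 best=195 → l++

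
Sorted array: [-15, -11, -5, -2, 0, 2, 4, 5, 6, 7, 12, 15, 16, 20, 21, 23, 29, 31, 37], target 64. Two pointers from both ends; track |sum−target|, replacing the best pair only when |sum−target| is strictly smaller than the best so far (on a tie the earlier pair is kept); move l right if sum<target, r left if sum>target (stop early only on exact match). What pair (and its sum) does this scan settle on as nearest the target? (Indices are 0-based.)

pair (29, 37) with sum 66 (|Δ|=2)

l=0 r=18: -15+37=22 d=42 *, l++
l=1 r=18: -11+37=26 d=38 *, l++
l=2 r=18: -5+37=32 d=32 *, l++
l=3 r=18: -2+37=35 d=29 *, l++
l=4 r=18: 0+37=37 d=27 *, l++
l=5 r=18: 2+37=39 d=25 *, l++
l=6 r=18: 4+37=41 d=23 *, l++
l=7 r=18: 5+37=42 d=22 *, l++
l=8 r=18: 6+37=43 d=21 *, l++
l=9 r=18: 7+37=44 d=20 *, l++
l=10 r=18: 12+37=49 d=15 *, l++
l=11 r=18: 15+37=52 d=12 *, l++
l=12 r=18: 16+37=53 d=11 *, l++
l=13 r=18: 20+37=57 d=7 *, l++
l=14 r=18: 21+37=58 d=6 *, l++
l=15 r=18: 23+37=60 d=4 *, l++
l=16 r=18: 29+37=66 d=2 *, r--
l=16 r=17: 29+31=60 d=4, l++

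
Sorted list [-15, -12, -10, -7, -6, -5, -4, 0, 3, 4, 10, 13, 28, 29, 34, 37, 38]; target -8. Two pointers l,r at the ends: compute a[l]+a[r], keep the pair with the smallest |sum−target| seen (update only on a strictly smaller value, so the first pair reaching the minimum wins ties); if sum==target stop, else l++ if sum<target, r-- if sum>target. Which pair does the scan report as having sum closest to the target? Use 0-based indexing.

pair (-12, 4) with sum -8 (|Δ|=0)

[0,16] -15+38=23 d=31 * → r--
[0,15] -15+37=22 d=30 * → r--
[0,14] -15+34=19 d=27 * → r--
[0,13] -15+29=14 d=22 * → r--
[0,12] -15+28=13 d=21 * → r--
[0,11] -15+13=-2 d=6 * → r--
[0,10] -15+10=-5 d=3 * → r--
[0,9] -15+4=-11 d=3 → l++
[1,9] -12+4=-8 d=0 * → stop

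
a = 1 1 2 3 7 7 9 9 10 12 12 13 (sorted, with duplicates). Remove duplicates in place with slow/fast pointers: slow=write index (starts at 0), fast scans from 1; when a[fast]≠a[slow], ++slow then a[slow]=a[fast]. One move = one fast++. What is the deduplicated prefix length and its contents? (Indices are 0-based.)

length 8; prefix = [1, 2, 3, 7, 9, 10, 12, 13]

(s=0,f=1) a[fast]=1=a[slow] dup → fast++
(s=0,f=2) a[fast]=2≠a[slow]=1 write a[1]=2 → slow++,fast++
(s=1,f=3) a[fast]=3≠a[slow]=2 write a[2]=3 → slow++,fast++
(s=2,f=4) a[fast]=7≠a[slow]=3 write a[3]=7 → slow++,fast++
(s=3,f=5) a[fast]=7=a[slow] dup → fast++
(s=3,f=6) a[fast]=9≠a[slow]=7 write a[4]=9 → slow++,fast++
(s=4,f=7) a[fast]=9=a[slow] dup → fast++
(s=4,f=8) a[fast]=10≠a[slow]=9 write a[5]=10 → slow++,fast++
(s=5,f=9) a[fast]=12≠a[slow]=10 write a[6]=12 → slow++,fast++
(s=6,f=10) a[fast]=12=a[slow] dup → fast++
(s=6,f=11) a[fast]=13≠a[slow]=12 write a[7]=13 → slow++,fast++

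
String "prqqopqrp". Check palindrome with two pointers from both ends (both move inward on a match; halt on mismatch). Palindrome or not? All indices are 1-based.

l=1 r=9: 'p'=='p', l++,r--
l=2 r=8: 'r'=='r', l++,r--
l=3 r=7: 'q'=='q', l++,r--
l=4 r=6: 'q'!='p', stop

not a palindrome (mismatch at 4,6)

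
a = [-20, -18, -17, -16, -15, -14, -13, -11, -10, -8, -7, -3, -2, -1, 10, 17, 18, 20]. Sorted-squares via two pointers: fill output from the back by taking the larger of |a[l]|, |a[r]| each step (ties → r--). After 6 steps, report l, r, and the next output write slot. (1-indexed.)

l=4, r=15, next write slot=12

l=1 r=18: |-20|<=|20| out[18]=400, r--
l=1 r=17: |-20|>|18| out[17]=400, l++
l=2 r=17: |-18|<=|18| out[16]=324, r--
l=2 r=16: |-18|>|17| out[15]=324, l++
l=3 r=16: |-17|<=|17| out[14]=289, r--
l=3 r=15: |-17|>|10| out[13]=289, l++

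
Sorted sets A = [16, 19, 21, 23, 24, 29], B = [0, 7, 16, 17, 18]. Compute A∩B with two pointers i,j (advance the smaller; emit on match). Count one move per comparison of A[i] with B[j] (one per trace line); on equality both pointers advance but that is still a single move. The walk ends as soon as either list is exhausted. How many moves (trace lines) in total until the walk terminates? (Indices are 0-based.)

[i=0,j=0] 16>0 → j++
[i=0,j=1] 16>7 → j++
[i=0,j=2] 16==16 emit → i++,j++
[i=1,j=3] 19>17 → j++
[i=1,j=4] 19>18 → j++

5 moves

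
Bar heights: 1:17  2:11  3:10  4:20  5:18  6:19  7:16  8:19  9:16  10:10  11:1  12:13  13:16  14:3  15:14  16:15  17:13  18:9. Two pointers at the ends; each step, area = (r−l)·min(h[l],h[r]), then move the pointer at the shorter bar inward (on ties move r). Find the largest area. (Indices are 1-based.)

max area = 225

l=1 r=18: min(17,9)*17=153 best=153 *, r--
l=1 r=17: min(17,13)*16=208 best=208 *, r--
l=1 r=16: min(17,15)*15=225 best=225 *, r--
l=1 r=15: min(17,14)*14=196 best=225, r--
l=1 r=14: min(17,3)*13=39 best=225, r--
l=1 r=13: min(17,16)*12=192 best=225, r--
l=1 r=12: min(17,13)*11=143 best=225, r--
l=1 r=11: min(17,1)*10=10 best=225, r--
l=1 r=10: min(17,10)*9=90 best=225, r--
l=1 r=9: min(17,16)*8=128 best=225, r--
l=1 r=8: min(17,19)*7=119 best=225, l++
l=2 r=8: min(11,19)*6=66 best=225, l++
l=3 r=8: min(10,19)*5=50 best=225, l++
l=4 r=8: min(20,19)*4=76 best=225, r--
l=4 r=7: min(20,16)*3=48 best=225, r--
l=4 r=6: min(20,19)*2=38 best=225, r--
l=4 r=5: min(20,18)*1=18 best=225, r--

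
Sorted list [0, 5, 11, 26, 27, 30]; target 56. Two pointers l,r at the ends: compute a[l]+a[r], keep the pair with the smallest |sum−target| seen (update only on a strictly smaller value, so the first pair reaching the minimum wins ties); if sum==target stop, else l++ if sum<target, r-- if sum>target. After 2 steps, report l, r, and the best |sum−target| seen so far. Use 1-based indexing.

l=3, r=6, best |Δ|=21

l=1 r=6: 0+30=30 d=26 *, l++
l=2 r=6: 5+30=35 d=21 *, l++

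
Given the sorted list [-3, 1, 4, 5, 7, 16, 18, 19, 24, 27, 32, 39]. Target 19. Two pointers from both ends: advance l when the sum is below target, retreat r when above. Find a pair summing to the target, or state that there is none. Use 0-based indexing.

(1, 18)

l=0 r=11: -3+39=36 >19, r--
l=0 r=10: -3+32=29 >19, r--
l=0 r=9: -3+27=24 >19, r--
l=0 r=8: -3+24=21 >19, r--
l=0 r=7: -3+19=16 <19, l++
l=1 r=7: 1+19=20 >19, r--
l=1 r=6: 1+18=19, found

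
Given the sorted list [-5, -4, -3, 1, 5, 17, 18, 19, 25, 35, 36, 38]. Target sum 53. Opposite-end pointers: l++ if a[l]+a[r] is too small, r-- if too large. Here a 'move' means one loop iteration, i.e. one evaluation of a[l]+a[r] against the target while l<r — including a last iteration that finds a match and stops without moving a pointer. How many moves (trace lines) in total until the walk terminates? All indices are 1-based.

l=1 r=12: -5+38=33 <53, l++
l=2 r=12: -4+38=34 <53, l++
l=3 r=12: -3+38=35 <53, l++
l=4 r=12: 1+38=39 <53, l++
l=5 r=12: 5+38=43 <53, l++
l=6 r=12: 17+38=55 >53, r--
l=6 r=11: 17+36=53, found

7 moves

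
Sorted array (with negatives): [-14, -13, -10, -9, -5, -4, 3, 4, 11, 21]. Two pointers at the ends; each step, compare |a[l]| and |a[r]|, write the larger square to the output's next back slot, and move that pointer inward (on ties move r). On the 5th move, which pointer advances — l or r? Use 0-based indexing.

l=0 r=9: |-14|<=|21| out[9]=441, r--
l=0 r=8: |-14|>|11| out[8]=196, l++
l=1 r=8: |-13|>|11| out[7]=169, l++
l=2 r=8: |-10|<=|11| out[6]=121, r--
l=2 r=7: |-10|>|4| out[5]=100, l++

l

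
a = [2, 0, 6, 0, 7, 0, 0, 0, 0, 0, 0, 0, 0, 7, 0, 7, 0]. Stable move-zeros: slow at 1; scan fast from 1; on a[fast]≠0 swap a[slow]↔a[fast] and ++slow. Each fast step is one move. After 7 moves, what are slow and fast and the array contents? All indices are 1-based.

slow=1 fast=1: a[fast]=2≠0 swap→a[1]=2, slow++,fast++
slow=2 fast=2: a[fast]=0, fast++
slow=2 fast=3: a[fast]=6≠0 swap→a[2]=6, slow++,fast++
slow=3 fast=4: a[fast]=0, fast++
slow=3 fast=5: a[fast]=7≠0 swap→a[3]=7, slow++,fast++
slow=4 fast=6: a[fast]=0, fast++
slow=4 fast=7: a[fast]=0, fast++

slow=4, fast=8, a=[2, 6, 7, 0, 0, 0, 0, 0, 0, 0, 0, 0, 0, 7, 0, 7, 0]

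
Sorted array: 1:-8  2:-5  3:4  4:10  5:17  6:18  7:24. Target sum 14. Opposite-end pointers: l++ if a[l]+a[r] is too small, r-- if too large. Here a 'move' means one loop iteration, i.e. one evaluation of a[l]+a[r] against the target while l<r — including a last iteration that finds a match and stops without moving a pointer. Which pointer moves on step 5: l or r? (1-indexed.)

r

l=1 r=7: -8+24=16 >14, r--
l=1 r=6: -8+18=10 <14, l++
l=2 r=6: -5+18=13 <14, l++
l=3 r=6: 4+18=22 >14, r--
l=3 r=5: 4+17=21 >14, r--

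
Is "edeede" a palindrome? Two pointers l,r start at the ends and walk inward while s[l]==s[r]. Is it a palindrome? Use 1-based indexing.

palindrome

[1,6] 'e'=='e' → l++,r--
[2,5] 'd'=='d' → l++,r--
[3,4] 'e'=='e' → l++,r--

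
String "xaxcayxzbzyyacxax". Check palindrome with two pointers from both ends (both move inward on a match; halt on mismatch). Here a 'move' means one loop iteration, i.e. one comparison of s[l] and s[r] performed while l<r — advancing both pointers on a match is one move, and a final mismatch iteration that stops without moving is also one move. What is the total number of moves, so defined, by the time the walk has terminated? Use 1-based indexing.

7 moves

l=1 r=17: 'x'=='x', l++,r--
l=2 r=16: 'a'=='a', l++,r--
l=3 r=15: 'x'=='x', l++,r--
l=4 r=14: 'c'=='c', l++,r--
l=5 r=13: 'a'=='a', l++,r--
l=6 r=12: 'y'=='y', l++,r--
l=7 r=11: 'x'!='y', stop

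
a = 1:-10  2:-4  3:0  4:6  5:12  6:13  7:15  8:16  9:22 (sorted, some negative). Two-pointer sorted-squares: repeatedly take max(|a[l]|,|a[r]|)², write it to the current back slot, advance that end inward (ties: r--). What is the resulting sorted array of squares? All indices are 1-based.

[1,9] |-10|<=|22| out[9]=484 → r--
[1,8] |-10|<=|16| out[8]=256 → r--
[1,7] |-10|<=|15| out[7]=225 → r--
[1,6] |-10|<=|13| out[6]=169 → r--
[1,5] |-10|<=|12| out[5]=144 → r--
[1,4] |-10|>|6| out[4]=100 → l++
[2,4] |-4|<=|6| out[3]=36 → r--
[2,3] |-4|>|0| out[2]=16 → l++
[3,3] |0|<=|0| out[1]=0 → r--

[0, 16, 36, 100, 144, 169, 225, 256, 484]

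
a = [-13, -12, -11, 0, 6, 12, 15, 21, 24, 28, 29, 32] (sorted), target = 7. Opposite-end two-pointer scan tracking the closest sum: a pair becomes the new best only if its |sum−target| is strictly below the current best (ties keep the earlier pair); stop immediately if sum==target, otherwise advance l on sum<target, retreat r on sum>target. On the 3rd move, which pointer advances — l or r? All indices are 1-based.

l=1 r=12: -13+32=19 d=12 *, r--
l=1 r=11: -13+29=16 d=9 *, r--
l=1 r=10: -13+28=15 d=8 *, r--

r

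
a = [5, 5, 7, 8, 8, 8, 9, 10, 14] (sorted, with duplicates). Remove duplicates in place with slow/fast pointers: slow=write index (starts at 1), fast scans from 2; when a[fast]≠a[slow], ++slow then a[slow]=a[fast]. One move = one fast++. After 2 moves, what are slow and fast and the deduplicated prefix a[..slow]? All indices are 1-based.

slow=1 fast=2: a[fast]=5=a[slow] dup, fast++
slow=1 fast=3: a[fast]=7≠a[slow]=5 write a[2]=7, slow++,fast++

slow=2, fast=4, prefix=[5, 7]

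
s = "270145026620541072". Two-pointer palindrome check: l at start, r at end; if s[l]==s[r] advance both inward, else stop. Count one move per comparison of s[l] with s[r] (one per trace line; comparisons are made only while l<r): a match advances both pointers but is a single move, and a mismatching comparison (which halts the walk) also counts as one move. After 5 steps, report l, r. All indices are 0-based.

[0,17] '2'=='2' → l++,r--
[1,16] '7'=='7' → l++,r--
[2,15] '0'=='0' → l++,r--
[3,14] '1'=='1' → l++,r--
[4,13] '4'=='4' → l++,r--

l=5, r=12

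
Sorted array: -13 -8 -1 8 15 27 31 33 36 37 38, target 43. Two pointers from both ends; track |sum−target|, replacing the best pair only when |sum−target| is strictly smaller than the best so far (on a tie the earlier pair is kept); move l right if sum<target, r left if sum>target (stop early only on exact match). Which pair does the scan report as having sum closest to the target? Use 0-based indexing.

pair (8, 36) with sum 44 (|Δ|=1)

[0,10] -13+38=25 d=18 * → l++
[1,10] -8+38=30 d=13 * → l++
[2,10] -1+38=37 d=6 * → l++
[3,10] 8+38=46 d=3 * → r--
[3,9] 8+37=45 d=2 * → r--
[3,8] 8+36=44 d=1 * → r--
[3,7] 8+33=41 d=2 → l++
[4,7] 15+33=48 d=5 → r--
[4,6] 15+31=46 d=3 → r--
[4,5] 15+27=42 d=1 → l++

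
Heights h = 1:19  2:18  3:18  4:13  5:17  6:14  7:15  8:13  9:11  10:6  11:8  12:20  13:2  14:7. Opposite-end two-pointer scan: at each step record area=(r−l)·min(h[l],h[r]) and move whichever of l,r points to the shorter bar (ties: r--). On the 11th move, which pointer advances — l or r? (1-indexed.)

l

[1,14] min(19,7)*13=91 best=91 * → r--
[1,13] min(19,2)*12=24 best=91 → r--
[1,12] min(19,20)*11=209 best=209 * → l++
[2,12] min(18,20)*10=180 best=209 → l++
[3,12] min(18,20)*9=162 best=209 → l++
[4,12] min(13,20)*8=104 best=209 → l++
[5,12] min(17,20)*7=119 best=209 → l++
[6,12] min(14,20)*6=84 best=209 → l++
[7,12] min(15,20)*5=75 best=209 → l++
[8,12] min(13,20)*4=52 best=209 → l++
[9,12] min(11,20)*3=33 best=209 → l++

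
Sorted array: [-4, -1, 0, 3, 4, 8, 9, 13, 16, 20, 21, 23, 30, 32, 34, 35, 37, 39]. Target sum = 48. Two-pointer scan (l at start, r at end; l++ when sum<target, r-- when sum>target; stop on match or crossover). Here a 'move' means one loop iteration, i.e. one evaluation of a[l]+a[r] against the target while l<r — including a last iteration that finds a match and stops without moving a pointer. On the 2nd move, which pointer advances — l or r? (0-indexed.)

l

l=0 r=17: -4+39=35 <48, l++
l=1 r=17: -1+39=38 <48, l++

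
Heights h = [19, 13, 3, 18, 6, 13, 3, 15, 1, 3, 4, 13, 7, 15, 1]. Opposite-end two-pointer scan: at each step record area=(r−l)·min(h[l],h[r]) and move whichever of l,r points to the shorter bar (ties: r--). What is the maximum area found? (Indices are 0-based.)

max area = 195

l=0 r=14: min(19,1)*14=14 best=14 *, r--
l=0 r=13: min(19,15)*13=195 best=195 *, r--
l=0 r=12: min(19,7)*12=84 best=195, r--
l=0 r=11: min(19,13)*11=143 best=195, r--
l=0 r=10: min(19,4)*10=40 best=195, r--
l=0 r=9: min(19,3)*9=27 best=195, r--
l=0 r=8: min(19,1)*8=8 best=195, r--
l=0 r=7: min(19,15)*7=105 best=195, r--
l=0 r=6: min(19,3)*6=18 best=195, r--
l=0 r=5: min(19,13)*5=65 best=195, r--
l=0 r=4: min(19,6)*4=24 best=195, r--
l=0 r=3: min(19,18)*3=54 best=195, r--
l=0 r=2: min(19,3)*2=6 best=195, r--
l=0 r=1: min(19,13)*1=13 best=195, r--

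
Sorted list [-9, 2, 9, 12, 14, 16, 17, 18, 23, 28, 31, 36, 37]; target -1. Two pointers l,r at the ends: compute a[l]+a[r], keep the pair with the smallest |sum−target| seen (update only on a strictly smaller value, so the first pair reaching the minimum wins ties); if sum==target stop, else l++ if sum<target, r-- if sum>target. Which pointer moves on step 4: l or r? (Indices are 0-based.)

r

l=0 r=12: -9+37=28 d=29 *, r--
l=0 r=11: -9+36=27 d=28 *, r--
l=0 r=10: -9+31=22 d=23 *, r--
l=0 r=9: -9+28=19 d=20 *, r--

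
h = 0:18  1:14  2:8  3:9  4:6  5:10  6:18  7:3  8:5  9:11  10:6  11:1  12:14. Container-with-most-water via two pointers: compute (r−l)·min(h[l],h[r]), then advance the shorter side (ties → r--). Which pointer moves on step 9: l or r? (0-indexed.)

r

l=0 r=12: min(18,14)*12=168 best=168 *, r--
l=0 r=11: min(18,1)*11=11 best=168, r--
l=0 r=10: min(18,6)*10=60 best=168, r--
l=0 r=9: min(18,11)*9=99 best=168, r--
l=0 r=8: min(18,5)*8=40 best=168, r--
l=0 r=7: min(18,3)*7=21 best=168, r--
l=0 r=6: min(18,18)*6=108 best=168, r--
l=0 r=5: min(18,10)*5=50 best=168, r--
l=0 r=4: min(18,6)*4=24 best=168, r--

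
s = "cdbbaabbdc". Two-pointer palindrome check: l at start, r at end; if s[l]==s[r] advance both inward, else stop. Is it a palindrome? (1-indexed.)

[1,10] 'c'=='c' → l++,r--
[2,9] 'd'=='d' → l++,r--
[3,8] 'b'=='b' → l++,r--
[4,7] 'b'=='b' → l++,r--
[5,6] 'a'=='a' → l++,r--

palindrome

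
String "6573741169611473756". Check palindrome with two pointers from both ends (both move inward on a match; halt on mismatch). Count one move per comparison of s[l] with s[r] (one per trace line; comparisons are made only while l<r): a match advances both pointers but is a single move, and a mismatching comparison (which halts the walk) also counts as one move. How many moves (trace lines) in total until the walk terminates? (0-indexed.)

[0,18] '6'=='6' → l++,r--
[1,17] '5'=='5' → l++,r--
[2,16] '7'=='7' → l++,r--
[3,15] '3'=='3' → l++,r--
[4,14] '7'=='7' → l++,r--
[5,13] '4'=='4' → l++,r--
[6,12] '1'=='1' → l++,r--
[7,11] '1'=='1' → l++,r--
[8,10] '6'=='6' → l++,r--

9 moves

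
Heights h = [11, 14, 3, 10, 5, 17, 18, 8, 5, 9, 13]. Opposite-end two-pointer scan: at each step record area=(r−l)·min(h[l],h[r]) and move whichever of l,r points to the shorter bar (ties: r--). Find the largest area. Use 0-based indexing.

[0,10] min(11,13)*10=110 best=110 * → l++
[1,10] min(14,13)*9=117 best=117 * → r--
[1,9] min(14,9)*8=72 best=117 → r--
[1,8] min(14,5)*7=35 best=117 → r--
[1,7] min(14,8)*6=48 best=117 → r--
[1,6] min(14,18)*5=70 best=117 → l++
[2,6] min(3,18)*4=12 best=117 → l++
[3,6] min(10,18)*3=30 best=117 → l++
[4,6] min(5,18)*2=10 best=117 → l++
[5,6] min(17,18)*1=17 best=117 → l++

max area = 117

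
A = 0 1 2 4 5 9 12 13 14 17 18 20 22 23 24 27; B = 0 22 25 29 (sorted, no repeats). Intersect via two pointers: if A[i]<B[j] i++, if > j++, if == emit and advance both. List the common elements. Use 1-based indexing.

[i=1,j=1] 0==0 emit → i++,j++
[i=2,j=2] 1<22 → i++
[i=3,j=2] 2<22 → i++
[i=4,j=2] 4<22 → i++
[i=5,j=2] 5<22 → i++
[i=6,j=2] 9<22 → i++
[i=7,j=2] 12<22 → i++
[i=8,j=2] 13<22 → i++
[i=9,j=2] 14<22 → i++
[i=10,j=2] 17<22 → i++
[i=11,j=2] 18<22 → i++
[i=12,j=2] 20<22 → i++
[i=13,j=2] 22==22 emit → i++,j++
[i=14,j=3] 23<25 → i++
[i=15,j=3] 24<25 → i++
[i=16,j=3] 27>25 → j++
[i=16,j=4] 27<29 → i++

intersection = [0, 22]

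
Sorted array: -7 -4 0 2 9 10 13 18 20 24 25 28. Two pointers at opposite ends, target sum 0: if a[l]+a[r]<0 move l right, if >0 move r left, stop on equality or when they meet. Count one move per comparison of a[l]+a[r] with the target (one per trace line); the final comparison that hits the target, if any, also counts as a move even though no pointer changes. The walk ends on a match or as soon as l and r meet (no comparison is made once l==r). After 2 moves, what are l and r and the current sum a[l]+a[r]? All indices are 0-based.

[0,11] -7+28=21 >0 → r--
[0,10] -7+25=18 >0 → r--

l=0, r=9, sum=17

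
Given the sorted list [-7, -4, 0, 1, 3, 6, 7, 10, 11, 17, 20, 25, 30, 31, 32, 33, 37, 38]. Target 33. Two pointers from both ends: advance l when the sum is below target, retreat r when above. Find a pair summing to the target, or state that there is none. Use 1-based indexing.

(-4, 37)

l=1 r=18: -7+38=31 <33, l++
l=2 r=18: -4+38=34 >33, r--
l=2 r=17: -4+37=33, found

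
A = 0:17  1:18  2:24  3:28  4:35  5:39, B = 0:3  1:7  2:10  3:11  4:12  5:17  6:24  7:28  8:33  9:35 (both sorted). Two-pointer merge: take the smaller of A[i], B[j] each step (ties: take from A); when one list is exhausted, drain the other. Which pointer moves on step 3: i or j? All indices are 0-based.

[i=0,j=0] A[i]=17>B[j]=3 take 3 → j++
[i=0,j=1] A[i]=17>B[j]=7 take 7 → j++
[i=0,j=2] A[i]=17>B[j]=10 take 10 → j++

j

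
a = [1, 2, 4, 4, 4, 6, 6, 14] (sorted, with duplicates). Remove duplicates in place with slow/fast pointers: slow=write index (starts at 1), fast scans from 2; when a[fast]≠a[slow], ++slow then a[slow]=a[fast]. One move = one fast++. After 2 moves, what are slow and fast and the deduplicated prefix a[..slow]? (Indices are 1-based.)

slow=3, fast=4, prefix=[1, 2, 4]

slow=1 fast=2: a[fast]=2≠a[slow]=1 write a[2]=2, slow++,fast++
slow=2 fast=3: a[fast]=4≠a[slow]=2 write a[3]=4, slow++,fast++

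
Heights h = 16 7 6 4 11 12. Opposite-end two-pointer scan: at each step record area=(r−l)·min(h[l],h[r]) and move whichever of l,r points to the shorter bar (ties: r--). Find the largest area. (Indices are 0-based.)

l=0 r=5: min(16,12)*5=60 best=60 *, r--
l=0 r=4: min(16,11)*4=44 best=60, r--
l=0 r=3: min(16,4)*3=12 best=60, r--
l=0 r=2: min(16,6)*2=12 best=60, r--
l=0 r=1: min(16,7)*1=7 best=60, r--

max area = 60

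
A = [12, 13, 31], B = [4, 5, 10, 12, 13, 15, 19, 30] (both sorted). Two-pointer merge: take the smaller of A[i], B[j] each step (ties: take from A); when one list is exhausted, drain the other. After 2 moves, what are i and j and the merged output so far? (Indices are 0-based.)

i=0, j=2, merged so far=[4, 5]

i=0 j=0: A[i]=12>B[j]=4 take 4, j++
i=0 j=1: A[i]=12>B[j]=5 take 5, j++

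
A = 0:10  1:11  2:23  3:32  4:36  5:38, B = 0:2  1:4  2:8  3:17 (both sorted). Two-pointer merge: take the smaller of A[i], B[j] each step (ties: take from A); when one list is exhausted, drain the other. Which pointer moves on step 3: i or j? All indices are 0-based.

i=0 j=0: A[i]=10>B[j]=2 take 2, j++
i=0 j=1: A[i]=10>B[j]=4 take 4, j++
i=0 j=2: A[i]=10>B[j]=8 take 8, j++

j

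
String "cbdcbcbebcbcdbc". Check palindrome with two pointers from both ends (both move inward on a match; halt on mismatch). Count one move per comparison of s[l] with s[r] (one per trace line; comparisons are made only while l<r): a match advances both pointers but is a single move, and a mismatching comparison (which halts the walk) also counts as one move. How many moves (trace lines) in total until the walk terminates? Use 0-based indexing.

l=0 r=14: 'c'=='c', l++,r--
l=1 r=13: 'b'=='b', l++,r--
l=2 r=12: 'd'=='d', l++,r--
l=3 r=11: 'c'=='c', l++,r--
l=4 r=10: 'b'=='b', l++,r--
l=5 r=9: 'c'=='c', l++,r--
l=6 r=8: 'b'=='b', l++,r--

7 moves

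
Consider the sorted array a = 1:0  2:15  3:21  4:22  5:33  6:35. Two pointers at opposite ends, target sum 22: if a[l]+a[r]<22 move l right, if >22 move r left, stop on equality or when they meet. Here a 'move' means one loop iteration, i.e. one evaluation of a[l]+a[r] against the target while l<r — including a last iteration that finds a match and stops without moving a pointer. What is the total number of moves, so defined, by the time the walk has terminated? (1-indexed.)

[1,6] 0+35=35 >22 → r--
[1,5] 0+33=33 >22 → r--
[1,4] 0+22=22 → found

3 moves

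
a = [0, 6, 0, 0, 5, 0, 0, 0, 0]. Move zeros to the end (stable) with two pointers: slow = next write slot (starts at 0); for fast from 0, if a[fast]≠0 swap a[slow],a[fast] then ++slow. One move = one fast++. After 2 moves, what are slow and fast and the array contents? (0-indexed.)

slow=1, fast=2, a=[6, 0, 0, 0, 5, 0, 0, 0, 0]

slow=0 fast=0: a[fast]=0, fast++
slow=0 fast=1: a[fast]=6≠0 swap→a[0]=6, slow++,fast++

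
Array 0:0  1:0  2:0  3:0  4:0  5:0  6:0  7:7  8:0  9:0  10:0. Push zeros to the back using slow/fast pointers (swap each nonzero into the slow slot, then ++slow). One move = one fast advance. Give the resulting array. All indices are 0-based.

(s=0,f=0) a[fast]=0 → fast++
(s=0,f=1) a[fast]=0 → fast++
(s=0,f=2) a[fast]=0 → fast++
(s=0,f=3) a[fast]=0 → fast++
(s=0,f=4) a[fast]=0 → fast++
(s=0,f=5) a[fast]=0 → fast++
(s=0,f=6) a[fast]=0 → fast++
(s=0,f=7) a[fast]=7≠0 swap→a[0]=7 → slow++,fast++
(s=1,f=8) a[fast]=0 → fast++
(s=1,f=9) a[fast]=0 → fast++
(s=1,f=10) a[fast]=0 → fast++

[7, 0, 0, 0, 0, 0, 0, 0, 0, 0, 0]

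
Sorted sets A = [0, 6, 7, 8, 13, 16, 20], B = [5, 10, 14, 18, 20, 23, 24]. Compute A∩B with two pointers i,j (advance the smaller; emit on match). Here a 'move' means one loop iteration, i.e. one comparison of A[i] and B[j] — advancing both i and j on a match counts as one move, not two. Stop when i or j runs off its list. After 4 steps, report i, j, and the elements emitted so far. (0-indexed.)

[i=0,j=0] 0<5 → i++
[i=1,j=0] 6>5 → j++
[i=1,j=1] 6<10 → i++
[i=2,j=1] 7<10 → i++

i=3, j=1, emitted=[]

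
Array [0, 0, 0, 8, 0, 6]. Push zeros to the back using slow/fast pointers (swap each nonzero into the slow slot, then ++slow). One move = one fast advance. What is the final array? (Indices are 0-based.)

[8, 6, 0, 0, 0, 0]

(s=0,f=0) a[fast]=0 → fast++
(s=0,f=1) a[fast]=0 → fast++
(s=0,f=2) a[fast]=0 → fast++
(s=0,f=3) a[fast]=8≠0 swap→a[0]=8 → slow++,fast++
(s=1,f=4) a[fast]=0 → fast++
(s=1,f=5) a[fast]=6≠0 swap→a[1]=6 → slow++,fast++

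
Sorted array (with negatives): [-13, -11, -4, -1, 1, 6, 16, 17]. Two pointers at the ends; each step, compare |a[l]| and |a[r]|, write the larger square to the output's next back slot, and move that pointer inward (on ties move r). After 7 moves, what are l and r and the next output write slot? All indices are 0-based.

[0,7] |-13|<=|17| out[7]=289 → r--
[0,6] |-13|<=|16| out[6]=256 → r--
[0,5] |-13|>|6| out[5]=169 → l++
[1,5] |-11|>|6| out[4]=121 → l++
[2,5] |-4|<=|6| out[3]=36 → r--
[2,4] |-4|>|1| out[2]=16 → l++
[3,4] |-1|<=|1| out[1]=1 → r--

l=3, r=3, next write slot=0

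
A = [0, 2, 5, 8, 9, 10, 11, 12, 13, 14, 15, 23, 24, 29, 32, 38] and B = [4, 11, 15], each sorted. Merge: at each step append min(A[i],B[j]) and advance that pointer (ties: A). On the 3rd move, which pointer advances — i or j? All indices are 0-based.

i=0 j=0: A[i]=0<=B[j]=4 take 0, i++
i=1 j=0: A[i]=2<=B[j]=4 take 2, i++
i=2 j=0: A[i]=5>B[j]=4 take 4, j++

j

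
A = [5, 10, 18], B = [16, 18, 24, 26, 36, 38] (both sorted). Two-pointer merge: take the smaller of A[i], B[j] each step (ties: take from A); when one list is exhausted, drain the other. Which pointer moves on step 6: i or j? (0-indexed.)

[i=0,j=0] A[i]=5<=B[j]=16 take 5 → i++
[i=1,j=0] A[i]=10<=B[j]=16 take 10 → i++
[i=2,j=0] A[i]=18>B[j]=16 take 16 → j++
[i=2,j=1] A[i]=18<=B[j]=18 take 18 → i++
[i=3,j=1] A done, take B[j]=18 → j++
[i=3,j=2] A done, take B[j]=24 → j++

j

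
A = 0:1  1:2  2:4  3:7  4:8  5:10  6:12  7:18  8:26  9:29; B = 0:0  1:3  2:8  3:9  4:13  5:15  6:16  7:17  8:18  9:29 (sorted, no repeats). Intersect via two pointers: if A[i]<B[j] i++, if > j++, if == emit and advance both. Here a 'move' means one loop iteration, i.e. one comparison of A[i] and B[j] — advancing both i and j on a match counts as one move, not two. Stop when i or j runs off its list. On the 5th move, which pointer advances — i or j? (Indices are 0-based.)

i=0 j=0: 1>0, j++
i=0 j=1: 1<3, i++
i=1 j=1: 2<3, i++
i=2 j=1: 4>3, j++
i=2 j=2: 4<8, i++

i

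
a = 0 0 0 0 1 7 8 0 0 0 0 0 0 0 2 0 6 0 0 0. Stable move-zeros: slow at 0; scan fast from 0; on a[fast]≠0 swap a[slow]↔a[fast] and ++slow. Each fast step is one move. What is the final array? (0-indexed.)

slow=0 fast=0: a[fast]=0, fast++
slow=0 fast=1: a[fast]=0, fast++
slow=0 fast=2: a[fast]=0, fast++
slow=0 fast=3: a[fast]=0, fast++
slow=0 fast=4: a[fast]=1≠0 swap→a[0]=1, slow++,fast++
slow=1 fast=5: a[fast]=7≠0 swap→a[1]=7, slow++,fast++
slow=2 fast=6: a[fast]=8≠0 swap→a[2]=8, slow++,fast++
slow=3 fast=7: a[fast]=0, fast++
slow=3 fast=8: a[fast]=0, fast++
slow=3 fast=9: a[fast]=0, fast++
slow=3 fast=10: a[fast]=0, fast++
slow=3 fast=11: a[fast]=0, fast++
slow=3 fast=12: a[fast]=0, fast++
slow=3 fast=13: a[fast]=0, fast++
slow=3 fast=14: a[fast]=2≠0 swap→a[3]=2, slow++,fast++
slow=4 fast=15: a[fast]=0, fast++
slow=4 fast=16: a[fast]=6≠0 swap→a[4]=6, slow++,fast++
slow=5 fast=17: a[fast]=0, fast++
slow=5 fast=18: a[fast]=0, fast++
slow=5 fast=19: a[fast]=0, fast++

[1, 7, 8, 2, 6, 0, 0, 0, 0, 0, 0, 0, 0, 0, 0, 0, 0, 0, 0, 0]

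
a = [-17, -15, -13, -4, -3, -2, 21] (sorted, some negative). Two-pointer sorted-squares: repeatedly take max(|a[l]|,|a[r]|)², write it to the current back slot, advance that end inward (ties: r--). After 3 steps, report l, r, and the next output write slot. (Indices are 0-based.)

l=0 r=6: |-17|<=|21| out[6]=441, r--
l=0 r=5: |-17|>|-2| out[5]=289, l++
l=1 r=5: |-15|>|-2| out[4]=225, l++

l=2, r=5, next write slot=3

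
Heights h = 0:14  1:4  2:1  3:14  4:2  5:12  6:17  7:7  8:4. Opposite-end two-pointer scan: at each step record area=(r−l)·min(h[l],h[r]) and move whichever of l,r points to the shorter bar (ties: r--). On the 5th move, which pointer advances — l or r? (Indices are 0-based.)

l=0 r=8: min(14,4)*8=32 best=32 *, r--
l=0 r=7: min(14,7)*7=49 best=49 *, r--
l=0 r=6: min(14,17)*6=84 best=84 *, l++
l=1 r=6: min(4,17)*5=20 best=84, l++
l=2 r=6: min(1,17)*4=4 best=84, l++

l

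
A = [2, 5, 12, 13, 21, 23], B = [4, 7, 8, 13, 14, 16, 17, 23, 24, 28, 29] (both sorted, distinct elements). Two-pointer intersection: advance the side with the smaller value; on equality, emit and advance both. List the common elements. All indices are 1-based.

intersection = [13, 23]

[i=1,j=1] 2<4 → i++
[i=2,j=1] 5>4 → j++
[i=2,j=2] 5<7 → i++
[i=3,j=2] 12>7 → j++
[i=3,j=3] 12>8 → j++
[i=3,j=4] 12<13 → i++
[i=4,j=4] 13==13 emit → i++,j++
[i=5,j=5] 21>14 → j++
[i=5,j=6] 21>16 → j++
[i=5,j=7] 21>17 → j++
[i=5,j=8] 21<23 → i++
[i=6,j=8] 23==23 emit → i++,j++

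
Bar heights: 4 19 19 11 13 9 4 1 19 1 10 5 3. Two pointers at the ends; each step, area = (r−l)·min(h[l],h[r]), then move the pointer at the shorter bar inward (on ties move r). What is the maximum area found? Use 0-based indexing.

[0,12] min(4,3)*12=36 best=36 * → r--
[0,11] min(4,5)*11=44 best=44 * → l++
[1,11] min(19,5)*10=50 best=50 * → r--
[1,10] min(19,10)*9=90 best=90 * → r--
[1,9] min(19,1)*8=8 best=90 → r--
[1,8] min(19,19)*7=133 best=133 * → r--
[1,7] min(19,1)*6=6 best=133 → r--
[1,6] min(19,4)*5=20 best=133 → r--
[1,5] min(19,9)*4=36 best=133 → r--
[1,4] min(19,13)*3=39 best=133 → r--
[1,3] min(19,11)*2=22 best=133 → r--
[1,2] min(19,19)*1=19 best=133 → r--

max area = 133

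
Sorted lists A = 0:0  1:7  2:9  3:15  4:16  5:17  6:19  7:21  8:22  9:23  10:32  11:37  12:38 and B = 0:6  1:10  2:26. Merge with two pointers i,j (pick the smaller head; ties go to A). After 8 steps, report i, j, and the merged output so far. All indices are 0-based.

i=6, j=2, merged so far=[0, 6, 7, 9, 10, 15, 16, 17]

i=0 j=0: A[i]=0<=B[j]=6 take 0, i++
i=1 j=0: A[i]=7>B[j]=6 take 6, j++
i=1 j=1: A[i]=7<=B[j]=10 take 7, i++
i=2 j=1: A[i]=9<=B[j]=10 take 9, i++
i=3 j=1: A[i]=15>B[j]=10 take 10, j++
i=3 j=2: A[i]=15<=B[j]=26 take 15, i++
i=4 j=2: A[i]=16<=B[j]=26 take 16, i++
i=5 j=2: A[i]=17<=B[j]=26 take 17, i++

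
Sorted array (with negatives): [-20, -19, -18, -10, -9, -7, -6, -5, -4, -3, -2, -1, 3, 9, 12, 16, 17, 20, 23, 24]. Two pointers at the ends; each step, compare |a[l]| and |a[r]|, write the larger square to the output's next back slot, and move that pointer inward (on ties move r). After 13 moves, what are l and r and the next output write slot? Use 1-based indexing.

l=7, r=13, next write slot=7

l=1 r=20: |-20|<=|24| out[20]=576, r--
l=1 r=19: |-20|<=|23| out[19]=529, r--
l=1 r=18: |-20|<=|20| out[18]=400, r--
l=1 r=17: |-20|>|17| out[17]=400, l++
l=2 r=17: |-19|>|17| out[16]=361, l++
l=3 r=17: |-18|>|17| out[15]=324, l++
l=4 r=17: |-10|<=|17| out[14]=289, r--
l=4 r=16: |-10|<=|16| out[13]=256, r--
l=4 r=15: |-10|<=|12| out[12]=144, r--
l=4 r=14: |-10|>|9| out[11]=100, l++
l=5 r=14: |-9|<=|9| out[10]=81, r--
l=5 r=13: |-9|>|3| out[9]=81, l++
l=6 r=13: |-7|>|3| out[8]=49, l++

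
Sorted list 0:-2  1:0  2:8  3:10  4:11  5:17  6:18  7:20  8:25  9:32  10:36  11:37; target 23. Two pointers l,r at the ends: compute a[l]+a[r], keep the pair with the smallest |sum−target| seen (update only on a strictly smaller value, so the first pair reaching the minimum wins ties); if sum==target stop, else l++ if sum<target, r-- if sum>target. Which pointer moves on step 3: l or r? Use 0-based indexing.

l=0 r=11: -2+37=35 d=12 *, r--
l=0 r=10: -2+36=34 d=11 *, r--
l=0 r=9: -2+32=30 d=7 *, r--

r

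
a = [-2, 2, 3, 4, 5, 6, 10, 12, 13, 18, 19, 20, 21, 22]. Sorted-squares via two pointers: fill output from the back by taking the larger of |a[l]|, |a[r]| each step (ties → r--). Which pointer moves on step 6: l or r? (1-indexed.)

r

l=1 r=14: |-2|<=|22| out[14]=484, r--
l=1 r=13: |-2|<=|21| out[13]=441, r--
l=1 r=12: |-2|<=|20| out[12]=400, r--
l=1 r=11: |-2|<=|19| out[11]=361, r--
l=1 r=10: |-2|<=|18| out[10]=324, r--
l=1 r=9: |-2|<=|13| out[9]=169, r--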